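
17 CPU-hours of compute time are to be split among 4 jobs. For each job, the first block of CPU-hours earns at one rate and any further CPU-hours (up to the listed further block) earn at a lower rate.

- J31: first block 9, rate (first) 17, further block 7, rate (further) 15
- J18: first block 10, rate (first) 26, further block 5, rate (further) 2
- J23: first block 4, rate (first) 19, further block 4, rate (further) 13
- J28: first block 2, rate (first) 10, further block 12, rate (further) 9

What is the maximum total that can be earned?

Treat each block as its own option and order by rate: J18/T1 26 > J23/T1 19 > J31/T1 17 > J31/T2 15 > J23/T2 13 > J28/T1 10 > J28/T2 9 > J18/T2 2.
Fill J18 T1 block (10 at 26) ; 7 left.
J23 T1 at 19: fill all 4 ; 3 left.
J31/T1: +3 of 9 at 17; pool empty.
Total = 26×10 + 19×4 + 17×3 = 387.

387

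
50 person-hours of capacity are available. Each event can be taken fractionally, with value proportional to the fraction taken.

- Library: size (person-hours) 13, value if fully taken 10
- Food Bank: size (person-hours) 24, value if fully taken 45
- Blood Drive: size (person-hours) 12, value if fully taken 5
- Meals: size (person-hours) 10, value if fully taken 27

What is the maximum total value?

83.25

Best value per unit of size first: Meals 27/10≈2.7, Food Bank 45/24≈1.88, Library 10/13≈0.769, Blood Drive 5/12≈0.417.
Take all of Meals (10 person-hours, value 27) — 40 person-hours left.
All 24 person-hours of Food Bank fit (value 45) — 16 remain.
All 13 person-hours of Library fit (value 10) — 3 remain.
Only 3 person-hours remain; take 3/12 of Blood Drive for value 5×3/12 = 1.25.
Total value = 83.25.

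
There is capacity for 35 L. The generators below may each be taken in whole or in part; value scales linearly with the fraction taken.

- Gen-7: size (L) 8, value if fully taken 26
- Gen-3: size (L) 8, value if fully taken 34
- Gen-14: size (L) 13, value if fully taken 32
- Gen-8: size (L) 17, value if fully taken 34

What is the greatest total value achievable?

104

Best value per unit of size first: Gen-3 34/8≈4.25, Gen-7 26/8≈3.25, Gen-14 32/13≈2.46, Gen-8 34/17≈2.
Take all of Gen-3 (8 L, value 34) → 27 L left.
Gen-7: take in full, 8 L for value 26 → 19 left.
Gen-14: take in full, 13 L for value 32 → 6 left.
6 L left: a 6/17 share of Gen-8 gives 34×6/17 = 12.
Total value = 104.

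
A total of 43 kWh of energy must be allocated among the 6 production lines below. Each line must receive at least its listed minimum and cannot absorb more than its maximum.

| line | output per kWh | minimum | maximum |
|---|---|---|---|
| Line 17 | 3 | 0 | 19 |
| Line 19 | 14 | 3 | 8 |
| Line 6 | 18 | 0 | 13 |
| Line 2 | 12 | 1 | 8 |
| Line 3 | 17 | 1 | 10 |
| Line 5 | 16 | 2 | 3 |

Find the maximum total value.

Meeting every minimum uses 0+3+0+1+1+2 = 7 kWh, leaving 36.
Order the production lines by output per kWh: Line 6 18 > Line 3 17 > Line 5 16 > Line 19 14 > Line 2 12 > Line 17 3.
Line 6 takes 13 more to reach its cap of 13 ; 23 left.
Line 3 takes 9 more to reach its cap of 10 ; 14 left.
Line 5: +1 to 3 (cap) ; 13 left.
Give Line 19 5 more to hit its cap of 8 ; 8 left.
Give Line 2 7 more to hit its cap of 8 ; 1 left.
Line 17: +1 (room for 19) → 1. Pool exhausted.
Total = 3×1 + 14×8 + 18×13 + 12×8 + 17×10 + 16×3 = 663.

663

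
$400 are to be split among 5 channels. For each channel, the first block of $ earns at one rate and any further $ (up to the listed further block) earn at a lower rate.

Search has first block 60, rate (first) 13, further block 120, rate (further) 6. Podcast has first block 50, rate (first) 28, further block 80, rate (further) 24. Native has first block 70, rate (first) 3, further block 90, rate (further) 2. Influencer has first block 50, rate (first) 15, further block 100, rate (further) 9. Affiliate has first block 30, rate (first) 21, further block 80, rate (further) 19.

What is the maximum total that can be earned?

Order all 10 blocks by rate: Podcast/T1 28 > Podcast/T2 24 > Affiliate/T1 21 > Affiliate/T2 19 > Influencer/T1 15 > Search/T1 13 > Influencer/T2 9 > Search/T2 6 > Native/T1 3 > Native/T2 2.
Fill Podcast T1 block (50 at 28) → 350 left.
Fill Podcast T2 block (80 at 24) → 270 left.
Affiliate T1 at 21: fill all 30 → 240 left.
Fill Affiliate T2 block (80 at 19) → 160 left.
Fill Influencer T1 block (50 at 15) → 110 left.
Fill Search T1 block (60 at 13) → 50 left.
Influencer/T2: +50 of 100 at 9; pool empty.
Total = 28×50 + 24×80 + 21×30 + 19×80 + 15×50 + 13×60 + 9×50 = 7450.

7450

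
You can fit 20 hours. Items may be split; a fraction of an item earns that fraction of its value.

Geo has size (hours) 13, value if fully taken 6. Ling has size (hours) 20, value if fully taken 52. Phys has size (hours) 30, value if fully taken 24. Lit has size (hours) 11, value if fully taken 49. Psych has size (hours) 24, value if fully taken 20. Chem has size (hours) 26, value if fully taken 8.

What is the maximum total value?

Sort by value density: Lit 49/11≈4.45, Ling 52/20≈2.6, Psych 20/24≈0.833, Phys 24/30≈0.8, Geo 6/13≈0.462, Chem 8/26≈0.308.
Take all of Lit (11 hours, value 49) — 9 hours left.
Only 9 hours remain; take 9/20 of Ling for value 52×9/20 = 23.4.
Total value = 72.4.

72.4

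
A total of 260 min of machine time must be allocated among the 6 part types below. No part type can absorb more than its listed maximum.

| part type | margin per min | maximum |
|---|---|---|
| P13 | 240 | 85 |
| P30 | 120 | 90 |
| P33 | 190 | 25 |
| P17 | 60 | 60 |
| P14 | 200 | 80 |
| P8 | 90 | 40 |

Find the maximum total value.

49550

Rank by margin per min: P13 240 > P14 200 > P33 190 > P30 120 > P8 90 > P17 60.
P13: +85 to 85 (cap) ; 175 left.
Give P14 80 to hit its cap of 80 ; 95 left.
Give P33 25 to hit its cap of 25 ; 70 left.
P30 has room for 90 but only 70 remain, so it gets 70.
Total = 240×85 + 120×70 + 190×25 + 200×80 = 49550.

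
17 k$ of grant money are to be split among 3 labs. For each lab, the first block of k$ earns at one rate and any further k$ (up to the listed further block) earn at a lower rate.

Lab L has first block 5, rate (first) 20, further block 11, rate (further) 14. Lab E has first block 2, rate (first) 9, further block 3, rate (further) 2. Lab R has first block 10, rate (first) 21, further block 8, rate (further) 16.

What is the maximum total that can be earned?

Order all 6 blocks by rate: Lab R/tier1 21 > Lab L/tier1 20 > Lab R/tier2 16 > Lab L/tier2 14 > Lab E/tier1 9 > Lab E/tier2 2.
Lab R tier1 at 21: fill all 10 ; 7 left.
Fill Lab L tier1 block (5 at 20) ; 2 left.
Lab R tier2 at 16: only 2 left, fill 2.
Total = 21×10 + 20×5 + 16×2 = 342.

342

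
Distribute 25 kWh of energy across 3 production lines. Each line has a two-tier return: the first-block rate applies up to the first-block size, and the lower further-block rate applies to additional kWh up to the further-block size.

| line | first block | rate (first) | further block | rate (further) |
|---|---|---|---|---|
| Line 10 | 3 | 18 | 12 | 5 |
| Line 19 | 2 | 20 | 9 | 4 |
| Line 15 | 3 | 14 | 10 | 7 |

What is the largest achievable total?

Rank every tier by rate: Line 19/T1 20 > Line 10/T1 18 > Line 15/T1 14 > Line 15/T2 7 > Line 10/T2 5 > Line 19/T2 4.
Line 19 T1 at 20: fill all 2 — 23 left.
Fill Line 10 T1 block (3 at 18) — 20 left.
Line 15/T1 (14): +3 — 17 left.
Line 15 T2 at 7: fill all 10 — 7 left.
Line 10 T2 at 5: only 7 left, fill 7.
Total = 20×2 + 18×3 + 14×3 + 7×10 + 5×7 = 241.

241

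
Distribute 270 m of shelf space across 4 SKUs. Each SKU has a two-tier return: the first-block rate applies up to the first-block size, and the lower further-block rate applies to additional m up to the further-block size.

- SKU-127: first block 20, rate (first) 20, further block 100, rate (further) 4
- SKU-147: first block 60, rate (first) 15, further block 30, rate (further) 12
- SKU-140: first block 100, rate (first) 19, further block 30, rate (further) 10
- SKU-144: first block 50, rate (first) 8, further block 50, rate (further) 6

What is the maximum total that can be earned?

4100

Rank every tier by rate: SKU-127/T1 20 > SKU-140/T1 19 > SKU-147/T1 15 > SKU-147/T2 12 > SKU-140/T2 10 > SKU-144/T1 8 > SKU-144/T2 6 > SKU-127/T2 4.
SKU-127 T1 at 20: fill all 20 — 250 left.
SKU-140 T1 at 19: fill all 100 — 150 left.
SKU-147/T1 (15): +60 — 90 left.
SKU-147 T2 at 12: fill all 30 — 60 left.
SKU-140 T2 at 10: fill all 30 — 30 left.
SKU-144 T1 at 8: only 30 left, fill 30.
Total = 20×20 + 19×100 + 15×60 + 12×30 + 10×30 + 8×30 = 4100.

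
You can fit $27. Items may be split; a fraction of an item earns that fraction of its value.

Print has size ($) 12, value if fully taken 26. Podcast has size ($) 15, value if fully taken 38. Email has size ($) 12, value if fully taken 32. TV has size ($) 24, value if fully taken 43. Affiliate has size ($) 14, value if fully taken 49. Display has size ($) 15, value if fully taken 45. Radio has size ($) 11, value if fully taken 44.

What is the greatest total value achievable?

99

Best value per unit of size first: Radio 44/11≈4, Affiliate 49/14≈3.5, Display 45/15≈3, Email 32/12≈2.67, Podcast 38/15≈2.53, Print 26/12≈2.17, TV 43/24≈1.79.
Take all of Radio (11 $, value 44) ; 16 $ left.
All 14 $ of Affiliate fit (value 49) ; 2 remain.
2 $ left: a 2/15 share of Display gives 45×2/15 = 6.
Total value = 99.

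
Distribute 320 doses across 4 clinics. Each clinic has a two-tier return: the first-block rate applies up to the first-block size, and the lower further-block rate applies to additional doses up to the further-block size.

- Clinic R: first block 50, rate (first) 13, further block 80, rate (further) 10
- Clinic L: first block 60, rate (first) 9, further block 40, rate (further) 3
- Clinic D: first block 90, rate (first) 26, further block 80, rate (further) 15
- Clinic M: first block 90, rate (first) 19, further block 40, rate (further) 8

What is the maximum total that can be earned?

Order all 8 blocks by rate: Clinic D/tier1 26 > Clinic M/tier1 19 > Clinic D/tier2 15 > Clinic R/tier1 13 > Clinic R/tier2 10 > Clinic L/tier1 9 > Clinic M/tier2 8 > Clinic L/tier2 3.
Fill Clinic D tier1 block (90 at 26) — 230 left.
Clinic M/tier1 (19): +90 — 140 left.
Clinic D/tier2 (15): +80 — 60 left.
Fill Clinic R tier1 block (50 at 13) — 10 left.
Clinic R/tier2: +10 of 80 at 10; pool empty.
Total = 26×90 + 19×90 + 15×80 + 13×50 + 10×10 = 6000.

6000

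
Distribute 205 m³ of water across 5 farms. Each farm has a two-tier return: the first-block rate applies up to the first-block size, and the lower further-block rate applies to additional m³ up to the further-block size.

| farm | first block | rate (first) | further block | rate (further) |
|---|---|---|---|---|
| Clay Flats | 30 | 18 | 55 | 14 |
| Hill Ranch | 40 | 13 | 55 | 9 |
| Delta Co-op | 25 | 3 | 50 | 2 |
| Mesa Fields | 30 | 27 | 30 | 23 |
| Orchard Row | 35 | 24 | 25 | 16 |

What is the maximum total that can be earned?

4050

Rank every tier by rate: Mesa Fields/tier1 27 > Orchard Row/tier1 24 > Mesa Fields/tier2 23 > Clay Flats/tier1 18 > Orchard Row/tier2 16 > Clay Flats/tier2 14 > Hill Ranch/tier1 13 > Hill Ranch/tier2 9 > Delta Co-op/tier1 3 > Delta Co-op/tier2 2.
Mesa Fields/tier1 (27): +30 — 175 left.
Orchard Row/tier1 (24): +35 — 140 left.
Fill Mesa Fields tier2 block (30 at 23) — 110 left.
Clay Flats/tier1 (18): +30 — 80 left.
Orchard Row/tier2 (16): +25 — 55 left.
Fill Clay Flats tier2 block (55 at 14) — 0 left.
Total = 27×30 + 24×35 + 23×30 + 18×30 + 16×25 + 14×55 = 4050.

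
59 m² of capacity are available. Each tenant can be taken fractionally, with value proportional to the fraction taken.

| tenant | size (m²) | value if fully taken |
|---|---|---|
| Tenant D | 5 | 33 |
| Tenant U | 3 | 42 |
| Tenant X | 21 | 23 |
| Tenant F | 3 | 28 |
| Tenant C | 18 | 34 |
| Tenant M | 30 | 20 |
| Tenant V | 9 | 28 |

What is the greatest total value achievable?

Sort by value density: Tenant U 42/3≈14, Tenant F 28/3≈9.33, Tenant D 33/5≈6.6, Tenant V 28/9≈3.11, Tenant C 34/18≈1.89, Tenant X 23/21≈1.1, Tenant M 20/30≈0.667.
Tenant U: take in full, 3 m² for value 42 ; 56 left.
All 3 m² of Tenant F fit (value 28) ; 53 remain.
All 5 m² of Tenant D fit (value 33) ; 48 remain.
All 9 m² of Tenant V fit (value 28) ; 39 remain.
Tenant C: take in full, 18 m² for value 34 ; 21 left.
All 21 m² of Tenant X fit (value 23) ; 0 remain.
Total value = 188.

188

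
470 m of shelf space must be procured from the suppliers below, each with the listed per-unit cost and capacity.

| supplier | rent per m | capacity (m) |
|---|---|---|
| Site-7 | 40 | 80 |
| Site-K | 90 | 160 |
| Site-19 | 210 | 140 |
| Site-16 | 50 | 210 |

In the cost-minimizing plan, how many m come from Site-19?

Use suppliers in increasing cost order.
Site-7 at 40: take all 80 m — 390 still needed.
Take 210 from Site-16 at 50 — need 180 more.
Site-K at 90: take all 160 m — 20 still needed.
Take 20 from Site-19 at 210 to finish.

20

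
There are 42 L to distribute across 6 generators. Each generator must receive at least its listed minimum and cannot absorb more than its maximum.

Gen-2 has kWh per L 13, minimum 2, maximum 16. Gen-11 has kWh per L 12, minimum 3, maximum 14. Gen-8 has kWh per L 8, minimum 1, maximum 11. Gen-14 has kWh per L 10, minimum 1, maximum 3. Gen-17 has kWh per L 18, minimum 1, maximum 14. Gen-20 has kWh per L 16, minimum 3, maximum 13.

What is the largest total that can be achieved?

644

Meeting every minimum uses 2+3+1+1+1+3 = 11 L, leaving 31.
Rank by kWh per L: Gen-17 18 > Gen-20 16 > Gen-2 13 > Gen-11 12 > Gen-14 10 > Gen-8 8.
Give Gen-17 13 more to hit its cap of 14 ; 18 left.
Gen-20 takes 10 more to reach its cap of 13 ; 8 left.
Gen-2 has room for 14 more but only 8 remain, so it gets 10.
Total = 13×10 + 12×3 + 8×1 + 10×1 + 18×14 + 16×13 = 644.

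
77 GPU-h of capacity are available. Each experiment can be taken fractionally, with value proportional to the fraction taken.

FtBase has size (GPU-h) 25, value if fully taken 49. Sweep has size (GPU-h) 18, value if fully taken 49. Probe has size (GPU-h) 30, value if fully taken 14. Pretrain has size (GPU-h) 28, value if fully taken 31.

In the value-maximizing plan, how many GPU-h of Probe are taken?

6

Rank by value-to-size ratio: Sweep 49/18≈2.72, FtBase 49/25≈1.96, Pretrain 31/28≈1.11, Probe 14/30≈0.467.
Take all of Sweep (18 GPU-h, value 49) → 59 GPU-h left.
Take all of FtBase (25 GPU-h, value 49) → 34 GPU-h left.
Take all of Pretrain (28 GPU-h, value 31) → 6 GPU-h left.
6 GPU-h left: a 6/30 share of Probe gives 14×6/30 = 2.8.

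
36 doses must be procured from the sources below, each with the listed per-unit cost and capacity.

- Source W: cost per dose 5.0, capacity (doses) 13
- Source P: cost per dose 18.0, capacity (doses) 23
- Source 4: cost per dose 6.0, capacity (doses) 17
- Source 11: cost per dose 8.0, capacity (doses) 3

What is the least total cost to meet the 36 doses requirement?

245

Fill from the cheapest source first.
Source W at 5.0: take all 13 doses → 23 still needed.
Source 4 (6.0): use full 17 → 6 doses to go.
Take 3 from Source 11 at 8.0 → need 3 more.
Source P at 18.0: take 3 of its 23 → requirement met.
Cost = 13×5.0 + 17×6.0 + 3×8.0 + 3×18.0 = 245.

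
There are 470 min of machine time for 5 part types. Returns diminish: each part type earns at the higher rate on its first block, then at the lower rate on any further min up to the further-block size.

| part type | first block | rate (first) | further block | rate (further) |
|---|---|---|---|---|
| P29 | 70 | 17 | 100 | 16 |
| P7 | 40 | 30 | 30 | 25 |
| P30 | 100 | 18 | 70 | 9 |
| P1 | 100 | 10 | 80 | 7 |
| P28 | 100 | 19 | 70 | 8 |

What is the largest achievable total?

8740

Rank every tier by rate: P7/tier1 30 > P7/tier2 25 > P28/tier1 19 > P30/tier1 18 > P29/tier1 17 > P29/tier2 16 > P1/tier1 10 > P30/tier2 9 > P28/tier2 8 > P1/tier2 7.
Fill P7 tier1 block (40 at 30) → 430 left.
P7 tier2 at 25: fill all 30 → 400 left.
P28 tier1 at 19: fill all 100 → 300 left.
Fill P30 tier1 block (100 at 18) → 200 left.
P29/tier1 (17): +70 → 130 left.
P29 tier2 at 16: fill all 100 → 30 left.
30 remain; put them into P1 tier1 at 10.
Total = 30×40 + 25×30 + 19×100 + 18×100 + 17×70 + 16×100 + 10×30 = 8740.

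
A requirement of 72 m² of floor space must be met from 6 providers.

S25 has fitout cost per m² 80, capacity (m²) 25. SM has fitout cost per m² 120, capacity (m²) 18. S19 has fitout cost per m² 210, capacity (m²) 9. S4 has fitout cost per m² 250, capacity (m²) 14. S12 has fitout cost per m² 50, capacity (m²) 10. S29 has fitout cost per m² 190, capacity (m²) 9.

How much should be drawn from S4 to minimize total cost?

Fill from the cheapest provider first.
S12 (50): use full 10 — 62 m² to go.
S25 (80): use full 25 — 37 m² to go.
Take 18 from SM at 120 — need 19 more.
Take 9 from S29 at 190 — need 10 more.
Take 9 from S19 at 210 — need 1 more.
S4 (250): take the remaining 1 — done.

1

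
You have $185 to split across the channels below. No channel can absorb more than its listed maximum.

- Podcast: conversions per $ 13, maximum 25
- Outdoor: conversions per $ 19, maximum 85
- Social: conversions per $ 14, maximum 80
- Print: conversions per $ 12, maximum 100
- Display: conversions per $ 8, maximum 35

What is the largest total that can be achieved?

2995

Rank by conversions per $: Outdoor 19 > Social 14 > Podcast 13 > Print 12 > Display 8.
Outdoor: +85 to 85 (cap) ; 100 left.
Social: +80 to 80 (cap) ; 20 left.
Podcast: +20 (room for 25) → 20. Pool exhausted.
Total = 13×20 + 19×85 + 14×80 = 2995.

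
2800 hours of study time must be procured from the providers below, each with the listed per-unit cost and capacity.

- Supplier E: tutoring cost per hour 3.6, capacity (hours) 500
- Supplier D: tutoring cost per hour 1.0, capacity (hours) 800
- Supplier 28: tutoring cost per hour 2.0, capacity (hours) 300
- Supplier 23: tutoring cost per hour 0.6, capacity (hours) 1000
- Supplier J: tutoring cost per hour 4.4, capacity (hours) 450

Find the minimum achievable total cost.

4680

Cheapest first:
Supplier 23 (0.6): use full 1000 ; 1800 hours to go.
Take 800 from Supplier D at 1.0 ; need 1000 more.
Take 300 from Supplier 28 at 2.0 ; need 700 more.
Supplier E (3.6): use full 500 ; 200 hours to go.
Take 200 from Supplier J at 4.4 to finish.
Cost = 1000×0.6 + 800×1.0 + 300×2.0 + 500×3.6 + 200×4.4 = 4680.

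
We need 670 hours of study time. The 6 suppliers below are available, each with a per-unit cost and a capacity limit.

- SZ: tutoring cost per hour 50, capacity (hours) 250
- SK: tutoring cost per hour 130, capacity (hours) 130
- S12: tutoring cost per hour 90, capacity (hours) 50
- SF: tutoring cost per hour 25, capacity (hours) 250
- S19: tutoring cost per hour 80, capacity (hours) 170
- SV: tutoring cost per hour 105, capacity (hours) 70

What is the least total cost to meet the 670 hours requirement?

Use suppliers in increasing cost order.
SF (25): use full 250 — 420 hours to go.
SZ (50): use full 250 — 170 hours to go.
S19 (80): use full 170 — 0 hours to go.
S12, SV, SK: unused.
Cost = 250×25 + 250×50 + 170×80 = 32350.

32350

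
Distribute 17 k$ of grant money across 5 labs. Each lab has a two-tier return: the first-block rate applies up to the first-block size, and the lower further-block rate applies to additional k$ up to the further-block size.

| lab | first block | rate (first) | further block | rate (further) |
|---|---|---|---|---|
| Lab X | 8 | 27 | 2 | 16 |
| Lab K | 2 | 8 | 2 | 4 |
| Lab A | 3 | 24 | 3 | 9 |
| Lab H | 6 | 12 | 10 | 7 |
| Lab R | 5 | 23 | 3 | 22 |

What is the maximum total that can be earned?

Rank every tier by rate: Lab X/first 27 > Lab A/first 24 > Lab R/first 23 > Lab R/second 22 > Lab X/second 16 > Lab H/first 12 > Lab A/second 9 > Lab K/first 8 > Lab H/second 7 > Lab K/second 4.
Lab X first at 27: fill all 8 ; 9 left.
Lab A/first (24): +3 ; 6 left.
Fill Lab R first block (5 at 23) ; 1 left.
1 remain; put them into Lab R second at 22.
Total = 27×8 + 24×3 + 23×5 + 22×1 = 425.

425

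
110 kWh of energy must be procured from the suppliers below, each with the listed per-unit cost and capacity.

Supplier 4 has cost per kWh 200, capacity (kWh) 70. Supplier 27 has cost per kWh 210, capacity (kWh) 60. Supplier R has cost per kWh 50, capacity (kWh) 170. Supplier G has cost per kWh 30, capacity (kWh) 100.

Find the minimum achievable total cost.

Cheapest first:
Supplier G (30): use full 100 → 10 kWh to go.
Supplier R (50): take the remaining 10 → done.
Supplier 4, Supplier 27: unused.
Cost = 100×30 + 10×50 = 3500.

3500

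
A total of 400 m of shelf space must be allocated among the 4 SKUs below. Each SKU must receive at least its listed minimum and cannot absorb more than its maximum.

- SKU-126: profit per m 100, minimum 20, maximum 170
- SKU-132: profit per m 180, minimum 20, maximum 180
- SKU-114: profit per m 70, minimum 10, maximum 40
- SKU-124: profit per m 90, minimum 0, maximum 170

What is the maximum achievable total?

53700

Meeting every minimum uses 20+20+10+0 = 50 m, leaving 350.
Highest profit per m first: SKU-132 180 > SKU-126 100 > SKU-124 90 > SKU-114 70.
SKU-132: +160 to 180 (cap) ; 190 left.
SKU-126: +150 to 170 (cap) ; 40 left.
SKU-124: +40 (room for 170) → 40. Pool exhausted.
Total = 100×170 + 180×180 + 70×10 + 90×40 = 53700.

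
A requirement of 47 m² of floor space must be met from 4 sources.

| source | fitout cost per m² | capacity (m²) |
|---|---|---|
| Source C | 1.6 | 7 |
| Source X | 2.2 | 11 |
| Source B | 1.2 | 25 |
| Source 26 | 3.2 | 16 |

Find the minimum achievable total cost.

78.2

Use sources in increasing cost order.
Take 25 from Source B at 1.2 — need 22 more.
Take 7 from Source C at 1.6 — need 15 more.
Source X (2.2): use full 11 — 4 m² to go.
Take 4 from Source 26 at 3.2 to finish.
Cost = 25×1.2 + 7×1.6 + 11×2.2 + 4×3.2 = 78.2.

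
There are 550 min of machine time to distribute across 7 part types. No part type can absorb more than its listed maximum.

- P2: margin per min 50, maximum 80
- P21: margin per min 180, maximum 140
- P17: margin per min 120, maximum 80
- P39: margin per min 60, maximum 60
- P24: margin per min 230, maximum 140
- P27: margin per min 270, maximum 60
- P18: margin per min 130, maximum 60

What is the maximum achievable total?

Order the part types by margin per min: P27 270 > P24 230 > P21 180 > P18 130 > P17 120 > P39 60 > P2 50.
P27 takes 60 to reach its cap of 60 → 490 left.
Give P24 140 to hit its cap of 140 → 350 left.
P21: +140 to 140 (cap) → 210 left.
P18: +60 to 60 (cap) → 150 left.
P17 takes 80 to reach its cap of 80 → 70 left.
Give P39 60 to hit its cap of 60 → 10 left.
P2: +10 (room for 80) → 10. Pool exhausted.
Total = 50×10 + 180×140 + 120×80 + 60×60 + 230×140 + 270×60 + 130×60 = 95100.

95100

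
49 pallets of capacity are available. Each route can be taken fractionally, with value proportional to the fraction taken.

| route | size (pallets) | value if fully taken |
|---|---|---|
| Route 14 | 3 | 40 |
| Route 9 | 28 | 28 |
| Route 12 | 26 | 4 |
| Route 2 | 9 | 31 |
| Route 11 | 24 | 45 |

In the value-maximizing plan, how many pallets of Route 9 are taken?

13

Best value per unit of size first: Route 14 40/3≈13.3, Route 2 31/9≈3.44, Route 11 45/24≈1.88, Route 9 28/28≈1, Route 12 4/26≈0.154.
Take all of Route 14 (3 pallets, value 40) ; 46 pallets left.
Route 2: take in full, 9 pallets for value 31 ; 37 left.
Take all of Route 11 (24 pallets, value 45) ; 13 pallets left.
Only 13 pallets remain; take 13/28 of Route 9 for value 28×13/28 = 13.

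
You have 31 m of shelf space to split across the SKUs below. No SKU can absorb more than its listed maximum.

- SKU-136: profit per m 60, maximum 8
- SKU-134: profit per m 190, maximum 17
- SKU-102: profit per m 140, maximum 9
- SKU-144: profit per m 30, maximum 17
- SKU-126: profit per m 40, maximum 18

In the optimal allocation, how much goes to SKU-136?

5

Rank by profit per m: SKU-134 190 > SKU-102 140 > SKU-136 60 > SKU-126 40 > SKU-144 30.
Give SKU-134 17 to hit its cap of 17 ; 14 left.
SKU-102: +9 to 9 (cap) ; 5 left.
SKU-136: +5 (room for 8) → 5. Pool exhausted.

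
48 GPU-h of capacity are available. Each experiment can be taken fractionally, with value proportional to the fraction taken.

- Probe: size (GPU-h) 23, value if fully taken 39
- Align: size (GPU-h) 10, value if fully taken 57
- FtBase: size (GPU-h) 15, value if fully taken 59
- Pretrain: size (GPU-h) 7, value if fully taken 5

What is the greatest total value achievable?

Best value per unit of size first: Align 57/10≈5.7, FtBase 59/15≈3.93, Probe 39/23≈1.7, Pretrain 5/7≈0.714.
Align: take in full, 10 GPU-h for value 57 → 38 left.
FtBase: take in full, 15 GPU-h for value 59 → 23 left.
Probe: take in full, 23 GPU-h for value 39 → 0 left.
Total value = 155.

155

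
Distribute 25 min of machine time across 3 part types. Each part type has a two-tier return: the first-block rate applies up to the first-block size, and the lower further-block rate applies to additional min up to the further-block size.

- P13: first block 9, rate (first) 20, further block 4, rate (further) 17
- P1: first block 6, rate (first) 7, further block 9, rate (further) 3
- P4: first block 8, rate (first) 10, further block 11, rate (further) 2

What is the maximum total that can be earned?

Rank every tier by rate: P13/tier1 20 > P13/tier2 17 > P4/tier1 10 > P1/tier1 7 > P1/tier2 3 > P4/tier2 2.
P13 tier1 at 20: fill all 9 → 16 left.
Fill P13 tier2 block (4 at 17) → 12 left.
Fill P4 tier1 block (8 at 10) → 4 left.
4 remain; put them into P1 tier1 at 7.
Total = 20×9 + 17×4 + 10×8 + 7×4 = 356.

356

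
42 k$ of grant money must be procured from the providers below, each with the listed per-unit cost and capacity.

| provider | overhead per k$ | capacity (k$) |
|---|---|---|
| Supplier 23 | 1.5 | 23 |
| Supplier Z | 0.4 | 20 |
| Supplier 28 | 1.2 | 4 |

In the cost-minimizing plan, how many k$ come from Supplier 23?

Cheapest first:
Supplier Z at 0.4: take all 20 k$ → 22 still needed.
Take 4 from Supplier 28 at 1.2 → need 18 more.
Take 18 from Supplier 23 at 1.5 to finish.

18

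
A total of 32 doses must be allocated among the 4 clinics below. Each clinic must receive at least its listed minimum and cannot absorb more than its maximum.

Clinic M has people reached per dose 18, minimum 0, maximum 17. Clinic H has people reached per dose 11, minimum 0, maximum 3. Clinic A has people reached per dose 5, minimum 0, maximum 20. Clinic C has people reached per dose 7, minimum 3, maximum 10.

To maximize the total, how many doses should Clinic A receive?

Meeting every minimum uses 0+0+0+3 = 3 doses, leaving 29.
Order the clinics by people reached per dose: Clinic M 18 > Clinic H 11 > Clinic C 7 > Clinic A 5.
Clinic M: +17 to 17 (cap) → 12 left.
Clinic H takes 3 more to reach its cap of 3 → 9 left.
Clinic C: +7 to 10 (cap) → 2 left.
Only 2 left; Clinic A takes them to reach 2.

2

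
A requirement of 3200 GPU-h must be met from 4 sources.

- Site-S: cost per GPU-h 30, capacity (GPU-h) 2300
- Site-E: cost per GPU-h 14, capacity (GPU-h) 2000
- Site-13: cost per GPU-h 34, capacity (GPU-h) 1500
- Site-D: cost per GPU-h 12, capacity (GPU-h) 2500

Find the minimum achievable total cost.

39800

Fill from the cheapest source first.
Site-D at 12: take all 2500 GPU-h ; 700 still needed.
Site-E (14): take the remaining 700 ; done.
Site-S, Site-13: unused.
Cost = 2500×12 + 700×14 = 39800.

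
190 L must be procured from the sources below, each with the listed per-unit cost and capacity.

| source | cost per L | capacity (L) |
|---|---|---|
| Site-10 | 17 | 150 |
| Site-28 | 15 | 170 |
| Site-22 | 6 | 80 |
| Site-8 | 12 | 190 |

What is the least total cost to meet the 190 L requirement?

Cheapest first:
Site-22 at 6: take all 80 L → 110 still needed.
Site-8 at 12: take 110 of its 190 → requirement met.
Site-28, Site-10: unused.
Cost = 80×6 + 110×12 = 1800.

1800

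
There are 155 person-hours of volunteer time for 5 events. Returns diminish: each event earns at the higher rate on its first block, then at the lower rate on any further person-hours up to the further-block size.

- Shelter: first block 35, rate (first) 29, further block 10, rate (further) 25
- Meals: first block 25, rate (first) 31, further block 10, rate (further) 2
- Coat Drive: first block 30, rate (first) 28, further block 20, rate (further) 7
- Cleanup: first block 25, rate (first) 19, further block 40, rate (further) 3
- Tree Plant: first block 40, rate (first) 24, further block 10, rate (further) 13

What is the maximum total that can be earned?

Order all 10 blocks by rate: Meals/T1 31 > Shelter/T1 29 > Coat Drive/T1 28 > Shelter/T2 25 > Tree Plant/T1 24 > Cleanup/T1 19 > Tree Plant/T2 13 > Coat Drive/T2 7 > Cleanup/T2 3 > Meals/T2 2.
Meals T1 at 31: fill all 25 → 130 left.
Fill Shelter T1 block (35 at 29) → 95 left.
Fill Coat Drive T1 block (30 at 28) → 65 left.
Shelter T2 at 25: fill all 10 → 55 left.
Tree Plant/T1 (24): +40 → 15 left.
15 remain; put them into Cleanup T1 at 19.
Total = 31×25 + 29×35 + 28×30 + 25×10 + 24×40 + 19×15 = 4125.

4125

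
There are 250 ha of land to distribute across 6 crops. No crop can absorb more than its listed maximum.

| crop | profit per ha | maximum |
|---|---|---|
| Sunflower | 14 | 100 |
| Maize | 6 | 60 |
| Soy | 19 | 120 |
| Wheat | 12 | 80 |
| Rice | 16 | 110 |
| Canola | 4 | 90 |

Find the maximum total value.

4320

Highest profit per ha first: Soy 19 > Rice 16 > Sunflower 14 > Wheat 12 > Maize 6 > Canola 4.
Soy takes 120 to reach its cap of 120 — 130 left.
Rice takes 110 to reach its cap of 110 — 20 left.
Sunflower has room for 100 but only 20 remain, so it gets 20.
Total = 14×20 + 19×120 + 16×110 = 4320.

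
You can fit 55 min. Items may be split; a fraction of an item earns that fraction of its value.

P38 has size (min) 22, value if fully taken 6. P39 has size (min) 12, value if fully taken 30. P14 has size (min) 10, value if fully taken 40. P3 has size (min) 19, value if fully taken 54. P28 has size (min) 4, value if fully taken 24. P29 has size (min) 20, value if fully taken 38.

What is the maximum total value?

Best value per unit of size first: P28 24/4≈6, P14 40/10≈4, P3 54/19≈2.84, P39 30/12≈2.5, P29 38/20≈1.9, P38 6/22≈0.273.
All 4 min of P28 fit (value 24) — 51 remain.
Take all of P14 (10 min, value 40) — 41 min left.
All 19 min of P3 fit (value 54) — 22 remain.
Take all of P39 (12 min, value 30) — 10 min left.
Fill the last 10 min with part of P29: 10/20 of it earns 19.
Total value = 167.

167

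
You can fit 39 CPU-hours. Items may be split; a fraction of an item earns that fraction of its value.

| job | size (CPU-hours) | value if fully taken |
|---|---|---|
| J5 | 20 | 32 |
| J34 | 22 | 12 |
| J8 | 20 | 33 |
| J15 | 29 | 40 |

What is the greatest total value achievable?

63.4

Best value per unit of size first: J8 33/20≈1.65, J5 32/20≈1.6, J15 40/29≈1.38, J34 12/22≈0.545.
Take all of J8 (20 CPU-hours, value 33) → 19 CPU-hours left.
Fill the last 19 CPU-hours with part of J5: 19/20 of it earns 30.4.
Total value = 63.4.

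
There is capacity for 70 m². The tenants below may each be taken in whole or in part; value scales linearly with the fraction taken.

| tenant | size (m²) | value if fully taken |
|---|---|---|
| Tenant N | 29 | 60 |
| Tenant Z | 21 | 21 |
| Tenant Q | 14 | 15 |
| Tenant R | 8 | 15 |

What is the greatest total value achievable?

Sort by value density: Tenant N 60/29≈2.07, Tenant R 15/8≈1.88, Tenant Q 15/14≈1.07, Tenant Z 21/21≈1.
Tenant N: take in full, 29 m² for value 60 ; 41 left.
Take all of Tenant R (8 m², value 15) ; 33 m² left.
Take all of Tenant Q (14 m², value 15) ; 19 m² left.
Fill the last 19 m² with part of Tenant Z: 19/21 of it earns 19.
Total value = 109.

109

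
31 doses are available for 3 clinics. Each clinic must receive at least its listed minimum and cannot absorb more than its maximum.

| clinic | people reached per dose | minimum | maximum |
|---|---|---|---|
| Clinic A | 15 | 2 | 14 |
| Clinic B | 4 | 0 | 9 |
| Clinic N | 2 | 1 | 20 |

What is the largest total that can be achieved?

262

Meeting every minimum uses 2+0+1 = 3 doses, leaving 28.
Rank by people reached per dose: Clinic A 15 > Clinic B 4 > Clinic N 2.
Give Clinic A 12 more to hit its cap of 14 → 16 left.
Clinic B: +9 to 9 (cap) → 7 left.
Only 7 left; Clinic N takes them to reach 8.
Total = 15×14 + 4×9 + 2×8 = 262.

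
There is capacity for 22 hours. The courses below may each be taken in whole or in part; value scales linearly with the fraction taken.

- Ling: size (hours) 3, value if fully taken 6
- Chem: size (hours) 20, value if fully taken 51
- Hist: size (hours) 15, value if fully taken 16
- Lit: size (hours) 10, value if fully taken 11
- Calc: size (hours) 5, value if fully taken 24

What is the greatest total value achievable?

67.35

Sort by value density: Calc 24/5≈4.8, Chem 51/20≈2.55, Ling 6/3≈2, Lit 11/10≈1.1, Hist 16/15≈1.07.
Take all of Calc (5 hours, value 24) → 17 hours left.
Only 17 hours remain; take 17/20 of Chem for value 51×17/20 = 43.35.
Total value = 67.35.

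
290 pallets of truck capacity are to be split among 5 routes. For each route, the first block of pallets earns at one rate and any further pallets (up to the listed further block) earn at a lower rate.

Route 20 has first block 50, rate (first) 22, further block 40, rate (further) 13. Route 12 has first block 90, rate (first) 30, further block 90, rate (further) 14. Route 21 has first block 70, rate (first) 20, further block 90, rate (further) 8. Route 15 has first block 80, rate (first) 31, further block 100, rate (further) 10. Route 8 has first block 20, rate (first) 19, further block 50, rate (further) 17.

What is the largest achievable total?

Rank every tier by rate: Route 15/first 31 > Route 12/first 30 > Route 20/first 22 > Route 21/first 20 > Route 8/first 19 > Route 8/second 17 > Route 12/second 14 > Route 20/second 13 > Route 15/second 10 > Route 21/second 8.
Route 15 first at 31: fill all 80 → 210 left.
Route 12 first at 30: fill all 90 → 120 left.
Route 20 first at 22: fill all 50 → 70 left.
Route 21/first (20): +70 → 0 left.
Total = 31×80 + 30×90 + 22×50 + 20×70 = 7680.

7680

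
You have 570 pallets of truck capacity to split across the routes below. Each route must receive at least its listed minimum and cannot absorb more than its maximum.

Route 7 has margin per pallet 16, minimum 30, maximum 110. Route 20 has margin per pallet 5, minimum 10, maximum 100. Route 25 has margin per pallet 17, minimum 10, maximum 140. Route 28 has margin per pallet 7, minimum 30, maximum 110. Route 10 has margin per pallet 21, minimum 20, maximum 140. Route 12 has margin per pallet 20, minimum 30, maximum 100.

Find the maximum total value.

Meeting every minimum uses 30+10+10+30+20+30 = 130 pallets, leaving 440.
Rank by margin per pallet: Route 10 21 > Route 12 20 > Route 25 17 > Route 7 16 > Route 28 7 > Route 20 5.
Give Route 10 120 more to hit its cap of 140 → 320 left.
Give Route 12 70 more to hit its cap of 100 → 250 left.
Route 25 takes 130 more to reach its cap of 140 → 120 left.
Route 7 takes 80 more to reach its cap of 110 → 40 left.
Only 40 left; Route 28 takes them to reach 70.
Total = 16×110 + 5×10 + 17×140 + 7×70 + 21×140 + 20×100 = 9620.

9620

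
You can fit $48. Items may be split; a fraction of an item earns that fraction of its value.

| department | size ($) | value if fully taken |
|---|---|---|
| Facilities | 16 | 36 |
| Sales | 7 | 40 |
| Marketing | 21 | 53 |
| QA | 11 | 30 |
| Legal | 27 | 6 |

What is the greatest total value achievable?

Best value per unit of size first: Sales 40/7≈5.71, QA 30/11≈2.73, Marketing 53/21≈2.52, Facilities 36/16≈2.25, Legal 6/27≈0.222.
All 7 $ of Sales fit (value 40) — 41 remain.
QA: take in full, 11 $ for value 30 — 30 left.
All 21 $ of Marketing fit (value 53) — 9 remain.
9 $ left: a 9/16 share of Facilities gives 36×9/16 = 20.25.
Total value = 143.25.

143.25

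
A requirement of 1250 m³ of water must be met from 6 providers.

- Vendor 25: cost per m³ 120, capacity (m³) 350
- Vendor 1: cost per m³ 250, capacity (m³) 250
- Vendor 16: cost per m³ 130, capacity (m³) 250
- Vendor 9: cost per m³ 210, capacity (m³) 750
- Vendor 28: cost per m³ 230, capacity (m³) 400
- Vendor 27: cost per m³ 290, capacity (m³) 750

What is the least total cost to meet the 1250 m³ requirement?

Fill from the cheapest provider first.
Vendor 25 (120): use full 350 → 900 m³ to go.
Take 250 from Vendor 16 at 130 → need 650 more.
Take 650 from Vendor 9 at 210 to finish.
Vendor 28, Vendor 1, Vendor 27: unused.
Cost = 350×120 + 250×130 + 650×210 = 211000.

211000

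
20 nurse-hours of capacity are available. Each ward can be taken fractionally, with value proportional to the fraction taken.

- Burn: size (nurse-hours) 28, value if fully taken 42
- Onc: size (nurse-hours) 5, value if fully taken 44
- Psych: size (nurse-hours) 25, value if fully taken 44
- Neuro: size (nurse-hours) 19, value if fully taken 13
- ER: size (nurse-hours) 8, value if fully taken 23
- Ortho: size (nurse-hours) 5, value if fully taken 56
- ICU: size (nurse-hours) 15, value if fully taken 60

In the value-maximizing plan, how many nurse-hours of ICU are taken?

Rank by value-to-size ratio: Ortho 56/5≈11.2, Onc 44/5≈8.8, ICU 60/15≈4, ER 23/8≈2.88, Psych 44/25≈1.76, Burn 42/28≈1.5, Neuro 13/19≈0.684.
Take all of Ortho (5 nurse-hours, value 56) ; 15 nurse-hours left.
Take all of Onc (5 nurse-hours, value 44) ; 10 nurse-hours left.
10 nurse-hours left: a 10/15 share of ICU gives 60×10/15 = 40.

10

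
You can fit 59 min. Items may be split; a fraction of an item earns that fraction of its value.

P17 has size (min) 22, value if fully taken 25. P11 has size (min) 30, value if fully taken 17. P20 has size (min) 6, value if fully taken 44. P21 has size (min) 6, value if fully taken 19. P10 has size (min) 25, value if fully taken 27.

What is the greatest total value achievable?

115

Rank by value-to-size ratio: P20 44/6≈7.33, P21 19/6≈3.17, P17 25/22≈1.14, P10 27/25≈1.08, P11 17/30≈0.567.
P20: take in full, 6 min for value 44 — 53 left.
All 6 min of P21 fit (value 19) — 47 remain.
Take all of P17 (22 min, value 25) — 25 min left.
Take all of P10 (25 min, value 27) — 0 min left.
Total value = 115.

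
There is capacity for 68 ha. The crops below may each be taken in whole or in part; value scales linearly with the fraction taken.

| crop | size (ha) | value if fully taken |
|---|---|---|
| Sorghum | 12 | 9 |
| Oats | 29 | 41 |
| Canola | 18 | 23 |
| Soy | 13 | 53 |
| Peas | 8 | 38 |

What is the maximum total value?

Rank by value-to-size ratio: Peas 38/8≈4.75, Soy 53/13≈4.08, Oats 41/29≈1.41, Canola 23/18≈1.28, Sorghum 9/12≈0.75.
Take all of Peas (8 ha, value 38) ; 60 ha left.
Take all of Soy (13 ha, value 53) ; 47 ha left.
Oats: take in full, 29 ha for value 41 ; 18 left.
Canola: take in full, 18 ha for value 23 ; 0 left.
Total value = 155.

155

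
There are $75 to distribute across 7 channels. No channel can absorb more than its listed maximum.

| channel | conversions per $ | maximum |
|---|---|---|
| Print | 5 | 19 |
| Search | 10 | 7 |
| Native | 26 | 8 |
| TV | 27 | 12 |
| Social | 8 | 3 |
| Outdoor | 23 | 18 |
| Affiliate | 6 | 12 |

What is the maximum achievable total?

Highest conversions per $ first: TV 27 > Native 26 > Outdoor 23 > Search 10 > Social 8 > Affiliate 6 > Print 5.
TV takes 12 to reach its cap of 12 → 63 left.
Native takes 8 to reach its cap of 8 → 55 left.
Outdoor: +18 to 18 (cap) → 37 left.
Search takes 7 to reach its cap of 7 → 30 left.
Social takes 3 to reach its cap of 3 → 27 left.
Affiliate takes 12 to reach its cap of 12 → 15 left.
Print has room for 19 but only 15 remain, so it gets 15.
Total = 5×15 + 10×7 + 26×8 + 27×12 + 8×3 + 23×18 + 6×12 = 1187.

1187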